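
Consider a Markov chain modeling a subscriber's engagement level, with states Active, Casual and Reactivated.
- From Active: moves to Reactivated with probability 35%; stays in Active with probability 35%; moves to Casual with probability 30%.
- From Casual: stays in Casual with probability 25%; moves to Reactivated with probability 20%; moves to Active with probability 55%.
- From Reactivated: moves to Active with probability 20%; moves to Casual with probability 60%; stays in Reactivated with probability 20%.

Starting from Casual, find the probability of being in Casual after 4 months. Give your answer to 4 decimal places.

Propagate the distribution vector 4 months from Casual.
After 0 months: (0.0000, 1.0000, 0.0000)
After 1 month: (0.5500, 0.2500, 0.2000)
After 2 months: (0.3700, 0.3475, 0.2825)
After 3 months: (0.3771, 0.3674, 0.2555)
After 4 months: (0.3852, 0.3583, 0.2566)
P(in Casual after 4 months) = 0.3583

0.3583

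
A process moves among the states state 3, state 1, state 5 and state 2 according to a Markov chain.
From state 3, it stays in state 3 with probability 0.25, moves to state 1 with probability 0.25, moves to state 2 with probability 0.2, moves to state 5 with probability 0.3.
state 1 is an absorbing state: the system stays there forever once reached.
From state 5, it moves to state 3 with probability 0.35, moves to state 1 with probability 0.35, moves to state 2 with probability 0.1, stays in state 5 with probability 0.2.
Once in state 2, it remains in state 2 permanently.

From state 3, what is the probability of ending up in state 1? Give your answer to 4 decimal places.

0.6162

Let h(s) be the probability of absorption at state 1 starting from transient state s. Then h(state 1) = 1 and h(state 2) = 0. By first-step analysis:
h(state 3) = 0.25·h(state 3) + 0.25·1 + 0.3·h(state 5) + 0.2·0
h(state 5) = 0.35·h(state 3) + 0.35·1 + 0.2·h(state 5) + 0.1·0
Solving: h(state 3) = 0.6162, h(state 5) = 0.7071.
Starting from state 3, the probability is 0.6162.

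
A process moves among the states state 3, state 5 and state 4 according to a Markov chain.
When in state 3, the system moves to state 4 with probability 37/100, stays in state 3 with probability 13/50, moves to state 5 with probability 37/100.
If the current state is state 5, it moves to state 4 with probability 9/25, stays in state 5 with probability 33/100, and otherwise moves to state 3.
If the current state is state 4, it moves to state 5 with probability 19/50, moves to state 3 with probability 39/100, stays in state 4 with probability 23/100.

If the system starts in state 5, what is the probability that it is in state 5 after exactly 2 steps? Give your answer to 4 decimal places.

0.3604

Sum over the intermediate state after 1 step:
P = P(state 5→state 3)·P(state 3→state 5) + P(state 5→state 5)·P(state 5→state 5) + P(state 5→state 4)·P(state 4→state 5)
  = 0.31×0.37 + 0.33×0.33 + 0.36×0.38
  = 0.1147 + 0.1089 + 0.1368 = 0.3604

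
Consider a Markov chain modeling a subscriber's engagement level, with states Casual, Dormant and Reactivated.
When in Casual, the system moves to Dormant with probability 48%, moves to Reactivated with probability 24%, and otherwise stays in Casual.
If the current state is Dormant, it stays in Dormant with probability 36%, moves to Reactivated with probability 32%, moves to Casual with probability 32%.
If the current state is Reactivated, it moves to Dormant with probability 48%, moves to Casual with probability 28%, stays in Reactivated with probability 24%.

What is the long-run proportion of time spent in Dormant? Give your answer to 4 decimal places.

Let the stationary distribution be π with π = πP and π_1 + π_2 + π_3 = 1.
π_1 = 0.28·π_1 + 0.32·π_2 + 0.28·π_3
π_2 = 0.48·π_1 + 0.36·π_2 + 0.48·π_3
Solving with the normalization constraint gives π = (0.2971, 0.4286, 0.2743).
So the stationary probability of Dormant is 0.4286.

0.4286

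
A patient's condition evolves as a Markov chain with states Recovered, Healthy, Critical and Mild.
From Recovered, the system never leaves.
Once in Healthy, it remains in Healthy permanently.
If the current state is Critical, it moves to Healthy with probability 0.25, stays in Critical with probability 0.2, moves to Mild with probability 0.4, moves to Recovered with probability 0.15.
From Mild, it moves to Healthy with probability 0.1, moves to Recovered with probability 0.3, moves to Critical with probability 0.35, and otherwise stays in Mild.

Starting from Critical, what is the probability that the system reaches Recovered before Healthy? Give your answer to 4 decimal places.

0.5054

Let h(s) be the probability of absorption at Recovered starting from transient state s. Then h(Recovered) = 1 and h(Healthy) = 0. By first-step analysis:
h(Critical) = 0.15·1 + 0.25·0 + 0.2·h(Critical) + 0.4·h(Mild)
h(Mild) = 0.3·1 + 0.1·0 + 0.35·h(Critical) + 0.25·h(Mild)
Solving: h(Critical) = 0.5054, h(Mild) = 0.6359.
Starting from Critical, the probability is 0.5054.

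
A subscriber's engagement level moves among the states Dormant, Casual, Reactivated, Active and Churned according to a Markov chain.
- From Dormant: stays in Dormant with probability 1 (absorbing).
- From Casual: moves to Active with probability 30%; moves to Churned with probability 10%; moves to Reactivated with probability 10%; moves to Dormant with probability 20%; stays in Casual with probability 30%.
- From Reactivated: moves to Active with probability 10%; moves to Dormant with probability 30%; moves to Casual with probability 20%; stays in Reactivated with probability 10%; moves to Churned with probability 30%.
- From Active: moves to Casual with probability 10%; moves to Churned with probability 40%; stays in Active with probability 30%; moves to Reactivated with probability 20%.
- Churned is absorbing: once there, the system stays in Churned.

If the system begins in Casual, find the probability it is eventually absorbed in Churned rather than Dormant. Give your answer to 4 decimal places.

Let h(s) be the probability of absorption at Churned starting from transient state s. Then h(Churned) = 1 and h(Dormant) = 0. By first-step analysis:
h(Casual) = 0.2·0 + 0.3·h(Casual) + 0.1·h(Reactivated) + 0.3·h(Active) + 0.1·1
h(Reactivated) = 0.3·0 + 0.2·h(Casual) + 0.1·h(Reactivated) + 0.1·h(Active) + 0.3·1
h(Active) = 0.1·h(Casual) + 0.2·h(Reactivated) + 0.3·h(Active) + 0.4·1
Solving: h(Casual) = 0.5684, h(Reactivated) = 0.5496, h(Active) = 0.8097.
Starting from Casual, the probability is 0.5684.

0.5684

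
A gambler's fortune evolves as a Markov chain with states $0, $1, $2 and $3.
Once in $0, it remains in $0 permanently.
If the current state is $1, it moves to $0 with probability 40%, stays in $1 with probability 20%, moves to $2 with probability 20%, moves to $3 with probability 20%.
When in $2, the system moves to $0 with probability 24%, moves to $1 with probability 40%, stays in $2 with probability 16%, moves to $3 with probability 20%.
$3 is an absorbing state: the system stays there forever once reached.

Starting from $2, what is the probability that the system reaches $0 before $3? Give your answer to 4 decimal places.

Let h(s) be the probability of absorption at $0 starting from transient state s. Then h($0) = 1 and h($3) = 0. By first-step analysis:
h($1) = 0.4·1 + 0.2·h($1) + 0.2·h($2) + 0.2·0
h($2) = 0.24·1 + 0.4·h($1) + 0.16·h($2) + 0.2·0
Solving: h($1) = 0.6486, h($2) = 0.5946.
Starting from $2, the probability is 0.5946.

0.5946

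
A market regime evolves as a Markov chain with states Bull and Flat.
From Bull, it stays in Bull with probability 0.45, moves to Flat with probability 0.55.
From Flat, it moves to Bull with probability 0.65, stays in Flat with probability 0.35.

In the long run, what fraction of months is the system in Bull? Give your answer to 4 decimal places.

0.5417

Let the stationary distribution be π with π = πP and π_1 + π_2 = 1.
π_1 = 0.45·π_1 + 0.65·π_2
Solving with the normalization constraint gives π = (0.5417, 0.4583).
So the stationary probability of Bull is 0.5417.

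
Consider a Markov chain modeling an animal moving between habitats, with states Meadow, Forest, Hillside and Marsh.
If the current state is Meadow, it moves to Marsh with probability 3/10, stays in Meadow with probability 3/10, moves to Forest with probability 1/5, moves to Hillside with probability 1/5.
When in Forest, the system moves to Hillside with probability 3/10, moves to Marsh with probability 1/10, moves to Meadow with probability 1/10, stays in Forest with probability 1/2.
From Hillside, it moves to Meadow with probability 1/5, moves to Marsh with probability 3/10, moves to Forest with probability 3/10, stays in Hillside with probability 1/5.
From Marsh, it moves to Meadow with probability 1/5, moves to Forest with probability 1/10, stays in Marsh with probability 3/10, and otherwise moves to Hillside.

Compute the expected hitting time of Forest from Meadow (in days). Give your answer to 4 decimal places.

5.1020

Let t(s) be the expected number of days to first reach Forest from state s, with t(Forest) = 0. Conditioning on the first day:
t(Meadow) = 1 + 0.3·t(Meadow) + 0.2·t(Hillside) + 0.3·t(Marsh)
t(Hillside) = 1 + 0.2·t(Meadow) + 0.2·t(Hillside) + 0.3·t(Marsh)
t(Marsh) = 1 + 0.2·t(Meadow) + 0.4·t(Hillside) + 0.3·t(Marsh)
Solving: t(Meadow) = 5.1020, t(Hillside) = 4.5918, t(Marsh) = 5.5102.
Expected days from Meadow to Forest: 5.1020.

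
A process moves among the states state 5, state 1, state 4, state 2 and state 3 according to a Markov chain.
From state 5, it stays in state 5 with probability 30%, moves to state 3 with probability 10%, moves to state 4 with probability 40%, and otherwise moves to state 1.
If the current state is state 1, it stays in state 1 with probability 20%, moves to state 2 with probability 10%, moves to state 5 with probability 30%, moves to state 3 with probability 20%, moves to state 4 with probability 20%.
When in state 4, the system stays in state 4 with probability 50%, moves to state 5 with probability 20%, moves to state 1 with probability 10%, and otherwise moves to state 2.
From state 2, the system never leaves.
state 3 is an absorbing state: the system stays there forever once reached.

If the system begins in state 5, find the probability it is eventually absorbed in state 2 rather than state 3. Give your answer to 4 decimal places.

0.5658

Let h(s) be the probability of absorption at state 2 starting from transient state s. Then h(state 2) = 1 and h(state 3) = 0. By first-step analysis:
h(state 5) = 0.3·h(state 5) + 0.2·h(state 1) + 0.4·h(state 4) + 0.1·0
h(state 1) = 0.3·h(state 5) + 0.2·h(state 1) + 0.2·h(state 4) + 0.1·1 + 0.2·0
h(state 4) = 0.2·h(state 5) + 0.1·h(state 1) + 0.5·h(state 4) + 0.2·1
Solving: h(state 5) = 0.5658, h(state 1) = 0.5197, h(state 4) = 0.7303.
Starting from state 5, the probability is 0.5658.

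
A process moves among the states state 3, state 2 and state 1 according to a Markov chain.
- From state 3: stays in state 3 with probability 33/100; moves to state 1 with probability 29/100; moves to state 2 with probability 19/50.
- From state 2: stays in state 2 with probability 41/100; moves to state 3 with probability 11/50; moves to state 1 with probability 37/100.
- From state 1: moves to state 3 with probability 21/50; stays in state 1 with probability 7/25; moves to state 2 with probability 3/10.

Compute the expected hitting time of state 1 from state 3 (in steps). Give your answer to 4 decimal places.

3.1120

Let t(s) be the expected number of steps to first reach state 1 from state s, with t(state 1) = 0. Conditioning on the first step:
t(state 3) = 1 + 0.33·t(state 3) + 0.38·t(state 2)
t(state 2) = 1 + 0.22·t(state 3) + 0.41·t(state 2)
Solving: t(state 3) = 3.1120, t(state 2) = 2.8553.
Expected steps from state 3 to state 1: 3.1120.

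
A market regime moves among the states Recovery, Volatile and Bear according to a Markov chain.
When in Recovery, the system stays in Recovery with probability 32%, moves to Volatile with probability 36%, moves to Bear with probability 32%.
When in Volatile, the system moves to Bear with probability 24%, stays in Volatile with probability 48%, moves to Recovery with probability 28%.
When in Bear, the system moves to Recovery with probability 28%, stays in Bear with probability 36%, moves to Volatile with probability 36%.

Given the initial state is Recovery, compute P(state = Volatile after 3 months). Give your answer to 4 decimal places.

0.4084

Propagate the distribution vector 3 months from Recovery.
After 0 months: (1.0000, 0.0000, 0.0000)
After 1 month: (0.3200, 0.3600, 0.3200)
After 2 months: (0.2928, 0.4032, 0.3040)
After 3 months: (0.2917, 0.4084, 0.2999)
P(in Volatile after 3 months) = 0.4084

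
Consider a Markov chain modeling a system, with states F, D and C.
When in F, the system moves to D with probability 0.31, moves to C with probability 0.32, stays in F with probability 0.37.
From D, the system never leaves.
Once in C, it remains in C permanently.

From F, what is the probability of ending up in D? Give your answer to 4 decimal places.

Let h(s) be the probability of absorption at D starting from transient state s. Then h(D) = 1 and h(C) = 0. By first-step analysis:
h(F) = 0.37·h(F) + 0.31·1 + 0.32·0
Solving: h(F) = 0.4921.
Starting from F, the probability is 0.4921.

0.4921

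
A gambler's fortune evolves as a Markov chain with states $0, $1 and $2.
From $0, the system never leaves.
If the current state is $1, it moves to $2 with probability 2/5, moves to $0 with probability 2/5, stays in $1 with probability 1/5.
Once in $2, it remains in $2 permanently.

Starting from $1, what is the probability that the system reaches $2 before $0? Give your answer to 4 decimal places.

Let h(s) be the probability of absorption at $2 starting from transient state s. Then h($2) = 1 and h($0) = 0. By first-step analysis:
h($1) = 0.4·0 + 0.2·h($1) + 0.4·1
Solving: h($1) = 0.5000.
Starting from $1, the probability is 0.5000.

0.5000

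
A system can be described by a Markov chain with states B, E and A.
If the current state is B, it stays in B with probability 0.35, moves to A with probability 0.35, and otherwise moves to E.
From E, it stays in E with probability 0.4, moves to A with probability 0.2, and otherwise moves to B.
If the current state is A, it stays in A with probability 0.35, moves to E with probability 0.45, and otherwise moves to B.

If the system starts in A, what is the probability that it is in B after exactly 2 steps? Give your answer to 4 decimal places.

0.3200

Sum over the intermediate state after 1 step:
P = P(A→B)·P(B→B) + P(A→E)·P(E→B) + P(A→A)·P(A→B)
  = 0.2×0.35 + 0.45×0.4 + 0.35×0.2
  = 0.0700 + 0.1800 + 0.0700 = 0.3200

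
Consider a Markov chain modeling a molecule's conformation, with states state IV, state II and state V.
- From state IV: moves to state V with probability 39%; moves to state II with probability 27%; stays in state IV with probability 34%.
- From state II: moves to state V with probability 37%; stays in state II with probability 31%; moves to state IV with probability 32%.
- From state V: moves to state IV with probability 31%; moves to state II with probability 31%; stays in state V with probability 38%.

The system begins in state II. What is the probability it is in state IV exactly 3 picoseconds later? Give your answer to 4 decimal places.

Propagate the distribution vector 3 picoseconds from state II.
After 0 picoseconds: (0.0000, 1.0000, 0.0000)
After 1 picosecond: (0.3200, 0.3100, 0.3700)
After 2 picoseconds: (0.3227, 0.2972, 0.3801)
After 3 picoseconds: (0.3227, 0.2971, 0.3803)
P(in state IV after 3 picoseconds) = 0.3227

0.3227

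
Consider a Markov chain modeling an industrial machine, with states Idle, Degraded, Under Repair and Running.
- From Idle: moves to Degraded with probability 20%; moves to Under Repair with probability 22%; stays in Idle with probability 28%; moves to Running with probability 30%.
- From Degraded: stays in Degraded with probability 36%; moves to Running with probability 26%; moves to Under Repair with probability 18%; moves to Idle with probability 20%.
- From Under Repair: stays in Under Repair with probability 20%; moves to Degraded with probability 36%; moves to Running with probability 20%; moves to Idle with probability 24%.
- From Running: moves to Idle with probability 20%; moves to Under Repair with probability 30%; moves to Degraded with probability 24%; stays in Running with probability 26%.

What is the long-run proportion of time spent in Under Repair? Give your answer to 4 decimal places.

0.2242

Let the stationary distribution be π with π = πP and π_1 + π_2 + π_3 + π_4 = 1.
π_1 = 0.28·π_1 + 0.2·π_2 + 0.24·π_3 + 0.2·π_4
π_2 = 0.2·π_1 + 0.36·π_2 + 0.36·π_3 + 0.24·π_4
π_3 = 0.22·π_1 + 0.18·π_2 + 0.2·π_3 + 0.3·π_4
Solving with the normalization constraint gives π = (0.2271, 0.2930, 0.2242, 0.2556).
So the stationary probability of Under Repair is 0.2242.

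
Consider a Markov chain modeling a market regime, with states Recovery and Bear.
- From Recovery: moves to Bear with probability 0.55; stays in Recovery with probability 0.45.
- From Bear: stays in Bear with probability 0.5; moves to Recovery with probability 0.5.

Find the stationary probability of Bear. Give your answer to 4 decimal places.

Let the stationary distribution be π with π = πP and π_1 + π_2 = 1.
π_1 = 0.45·π_1 + 0.5·π_2
Solving with the normalization constraint gives π = (0.4762, 0.5238).
So the stationary probability of Bear is 0.5238.

0.5238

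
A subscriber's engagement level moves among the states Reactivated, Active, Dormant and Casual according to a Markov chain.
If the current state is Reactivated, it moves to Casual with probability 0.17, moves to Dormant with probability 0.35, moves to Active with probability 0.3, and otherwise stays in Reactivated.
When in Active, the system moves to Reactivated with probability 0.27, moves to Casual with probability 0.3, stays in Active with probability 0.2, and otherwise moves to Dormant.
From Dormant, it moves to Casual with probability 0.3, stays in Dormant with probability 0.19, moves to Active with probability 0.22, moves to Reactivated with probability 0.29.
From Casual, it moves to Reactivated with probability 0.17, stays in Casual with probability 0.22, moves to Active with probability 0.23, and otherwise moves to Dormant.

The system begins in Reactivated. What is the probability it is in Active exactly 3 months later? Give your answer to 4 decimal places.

Propagate the distribution vector 3 months from Reactivated.
After 0 months: (1.0000, 0.0000, 0.0000, 0.0000)
After 1 month: (0.1800, 0.3000, 0.3500, 0.1700)
After 2 months: (0.2438, 0.2301, 0.2631, 0.2630)
After 3 months: (0.2270, 0.2375, 0.2882, 0.2473)
P(in Active after 3 months) = 0.2375

0.2375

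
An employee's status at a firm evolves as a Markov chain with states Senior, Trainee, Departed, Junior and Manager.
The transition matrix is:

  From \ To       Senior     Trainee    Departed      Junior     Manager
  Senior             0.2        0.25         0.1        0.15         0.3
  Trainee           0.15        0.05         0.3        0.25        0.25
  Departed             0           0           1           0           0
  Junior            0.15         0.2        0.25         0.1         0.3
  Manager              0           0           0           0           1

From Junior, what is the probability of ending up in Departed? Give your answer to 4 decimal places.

0.4472

Let h(s) be the probability of absorption at Departed starting from transient state s. Then h(Departed) = 1 and h(Manager) = 0. By first-step analysis:
h(Senior) = 0.2·h(Senior) + 0.25·h(Trainee) + 0.1·1 + 0.15·h(Junior) + 0.3·0
h(Trainee) = 0.15·h(Senior) + 0.05·h(Trainee) + 0.3·1 + 0.25·h(Junior) + 0.25·0
h(Junior) = 0.15·h(Senior) + 0.2·h(Trainee) + 0.25·1 + 0.1·h(Junior) + 0.3·0
Solving: h(Senior) = 0.3622, h(Trainee) = 0.4907, h(Junior) = 0.4472.
Starting from Junior, the probability is 0.4472.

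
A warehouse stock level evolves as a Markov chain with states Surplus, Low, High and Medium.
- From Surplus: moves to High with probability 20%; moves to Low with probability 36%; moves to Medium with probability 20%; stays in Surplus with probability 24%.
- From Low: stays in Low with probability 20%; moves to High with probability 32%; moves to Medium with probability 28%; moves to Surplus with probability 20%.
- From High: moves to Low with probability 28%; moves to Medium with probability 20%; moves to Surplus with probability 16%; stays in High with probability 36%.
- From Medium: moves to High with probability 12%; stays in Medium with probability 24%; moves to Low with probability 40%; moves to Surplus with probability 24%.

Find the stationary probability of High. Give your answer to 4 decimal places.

0.2588

Let the stationary distribution be π with π = πP and π_1 + π_2 + π_3 + π_4 = 1.
π_1 = 0.24·π_1 + 0.2·π_2 + 0.16·π_3 + 0.24·π_4
π_2 = 0.36·π_1 + 0.2·π_2 + 0.28·π_3 + 0.4·π_4
π_3 = 0.2·π_1 + 0.32·π_2 + 0.36·π_3 + 0.12·π_4
Solving with the normalization constraint gives π = (0.2073, 0.3005, 0.2588, 0.2334).
So the stationary probability of High is 0.2588.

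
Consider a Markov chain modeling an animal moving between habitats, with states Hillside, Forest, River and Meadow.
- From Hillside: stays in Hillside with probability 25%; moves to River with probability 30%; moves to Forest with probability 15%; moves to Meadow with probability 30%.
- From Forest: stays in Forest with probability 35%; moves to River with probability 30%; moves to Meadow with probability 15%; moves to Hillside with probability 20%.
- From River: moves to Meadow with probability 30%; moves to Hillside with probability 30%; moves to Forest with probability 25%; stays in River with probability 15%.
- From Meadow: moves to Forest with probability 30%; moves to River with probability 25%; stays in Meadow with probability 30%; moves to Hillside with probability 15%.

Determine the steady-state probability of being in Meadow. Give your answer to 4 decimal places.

0.2599

Let the stationary distribution be π with π = πP and π_1 + π_2 + π_3 + π_4 = 1.
π_1 = 0.25·π_1 + 0.2·π_2 + 0.3·π_3 + 0.15·π_4
π_2 = 0.15·π_1 + 0.35·π_2 + 0.25·π_3 + 0.3·π_4
π_3 = 0.3·π_1 + 0.3·π_2 + 0.15·π_3 + 0.25·π_4
Solving with the normalization constraint gives π = (0.2231, 0.2674, 0.2496, 0.2599).
So the stationary probability of Meadow is 0.2599.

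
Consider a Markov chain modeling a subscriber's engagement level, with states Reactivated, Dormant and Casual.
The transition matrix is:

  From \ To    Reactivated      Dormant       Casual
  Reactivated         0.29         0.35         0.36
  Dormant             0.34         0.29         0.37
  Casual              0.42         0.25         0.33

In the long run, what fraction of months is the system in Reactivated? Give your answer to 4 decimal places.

Let the stationary distribution be π with π = πP and π_1 + π_2 + π_3 = 1.
π_1 = 0.29·π_1 + 0.34·π_2 + 0.42·π_3
π_2 = 0.35·π_1 + 0.29·π_2 + 0.25·π_3
Solving with the normalization constraint gives π = (0.3507, 0.2969, 0.3524).
So the stationary probability of Reactivated is 0.3507.

0.3507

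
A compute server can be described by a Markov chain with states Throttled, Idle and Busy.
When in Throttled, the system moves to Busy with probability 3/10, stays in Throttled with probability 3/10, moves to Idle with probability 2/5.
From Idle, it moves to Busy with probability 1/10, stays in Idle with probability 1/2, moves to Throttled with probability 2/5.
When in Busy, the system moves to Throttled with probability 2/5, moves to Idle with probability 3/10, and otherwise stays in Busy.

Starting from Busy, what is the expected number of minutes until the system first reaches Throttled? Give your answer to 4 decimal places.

Let t(s) be the expected number of minutes to first reach Throttled from state s, with t(Throttled) = 0. Conditioning on the first minute:
t(Idle) = 1 + 0.5·t(Idle) + 0.1·t(Busy)
t(Busy) = 1 + 0.3·t(Idle) + 0.3·t(Busy)
Solving: t(Idle) = 2.5000, t(Busy) = 2.5000.
Expected minutes from Busy to Throttled: 2.5000.

2.5000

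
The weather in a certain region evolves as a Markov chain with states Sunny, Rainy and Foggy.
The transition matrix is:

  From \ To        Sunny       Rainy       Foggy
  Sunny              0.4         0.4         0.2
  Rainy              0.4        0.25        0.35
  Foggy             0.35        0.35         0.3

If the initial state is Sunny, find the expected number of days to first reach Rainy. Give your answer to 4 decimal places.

2.5714

Let t(s) be the expected number of days to first reach Rainy from state s, with t(Rainy) = 0. Conditioning on the first day:
t(Sunny) = 1 + 0.4·t(Sunny) + 0.2·t(Foggy)
t(Foggy) = 1 + 0.35·t(Sunny) + 0.3·t(Foggy)
Solving: t(Sunny) = 2.5714, t(Foggy) = 2.7143.
Expected days from Sunny to Rainy: 2.5714.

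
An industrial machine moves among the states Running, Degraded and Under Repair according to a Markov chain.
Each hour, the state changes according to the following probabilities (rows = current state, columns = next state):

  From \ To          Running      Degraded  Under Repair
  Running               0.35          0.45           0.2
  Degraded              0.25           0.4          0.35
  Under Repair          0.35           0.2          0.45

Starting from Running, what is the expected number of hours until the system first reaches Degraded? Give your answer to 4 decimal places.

Let t(s) be the expected number of hours to first reach Degraded from state s, with t(Degraded) = 0. Conditioning on the first hour:
t(Running) = 1 + 0.35·t(Running) + 0.2·t(Under Repair)
t(Under Repair) = 1 + 0.35·t(Running) + 0.45·t(Under Repair)
Solving: t(Running) = 2.6087, t(Under Repair) = 3.4783.
Expected hours from Running to Degraded: 2.6087.

2.6087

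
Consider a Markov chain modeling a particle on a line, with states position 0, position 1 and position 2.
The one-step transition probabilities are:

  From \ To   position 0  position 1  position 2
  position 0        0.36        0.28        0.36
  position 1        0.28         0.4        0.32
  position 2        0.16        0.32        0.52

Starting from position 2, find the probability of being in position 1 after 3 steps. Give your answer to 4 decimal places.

0.3379

Propagate the distribution vector 3 steps from position 2.
After 0 steps: (0.0000, 0.0000, 1.0000)
After 1 step: (0.1600, 0.3200, 0.5200)
After 2 steps: (0.2304, 0.3392, 0.4304)
After 3 steps: (0.2468, 0.3379, 0.4153)
P(in position 1 after 3 steps) = 0.3379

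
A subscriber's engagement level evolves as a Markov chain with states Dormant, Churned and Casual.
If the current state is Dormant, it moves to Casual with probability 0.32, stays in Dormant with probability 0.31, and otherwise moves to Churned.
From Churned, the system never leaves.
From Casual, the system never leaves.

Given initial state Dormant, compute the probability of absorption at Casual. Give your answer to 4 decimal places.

Let h(s) be the probability of absorption at Casual starting from transient state s. Then h(Casual) = 1 and h(Churned) = 0. By first-step analysis:
h(Dormant) = 0.31·h(Dormant) + 0.37·0 + 0.32·1
Solving: h(Dormant) = 0.4638.
Starting from Dormant, the probability is 0.4638.

0.4638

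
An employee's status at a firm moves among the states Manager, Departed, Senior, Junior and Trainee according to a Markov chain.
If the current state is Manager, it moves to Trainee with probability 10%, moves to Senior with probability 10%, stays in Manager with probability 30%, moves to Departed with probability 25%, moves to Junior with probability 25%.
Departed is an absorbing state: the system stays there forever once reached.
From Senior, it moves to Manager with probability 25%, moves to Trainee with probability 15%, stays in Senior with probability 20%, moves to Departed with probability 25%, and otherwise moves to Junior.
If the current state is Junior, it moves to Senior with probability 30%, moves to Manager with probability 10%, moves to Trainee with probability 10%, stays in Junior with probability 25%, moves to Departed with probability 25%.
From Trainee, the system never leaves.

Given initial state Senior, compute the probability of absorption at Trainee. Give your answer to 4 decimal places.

Let h(s) be the probability of absorption at Trainee starting from transient state s. Then h(Trainee) = 1 and h(Departed) = 0. By first-step analysis:
h(Manager) = 0.3·h(Manager) + 0.25·0 + 0.1·h(Senior) + 0.25·h(Junior) + 0.1·1
h(Senior) = 0.25·h(Manager) + 0.25·0 + 0.2·h(Senior) + 0.15·h(Junior) + 0.15·1
h(Junior) = 0.1·h(Manager) + 0.25·0 + 0.3·h(Senior) + 0.25·h(Junior) + 0.1·1
Solving: h(Manager) = 0.3020, h(Senior) = 0.3399, h(Junior) = 0.3096.
Starting from Senior, the probability is 0.3399.

0.3399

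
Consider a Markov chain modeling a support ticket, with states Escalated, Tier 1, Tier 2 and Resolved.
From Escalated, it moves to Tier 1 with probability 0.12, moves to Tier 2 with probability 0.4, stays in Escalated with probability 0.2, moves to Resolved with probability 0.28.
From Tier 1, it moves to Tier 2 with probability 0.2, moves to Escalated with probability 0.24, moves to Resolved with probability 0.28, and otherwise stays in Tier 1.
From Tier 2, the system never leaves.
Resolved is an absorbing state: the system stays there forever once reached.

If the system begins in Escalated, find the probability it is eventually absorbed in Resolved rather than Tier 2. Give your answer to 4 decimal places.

0.4298

Let h(s) be the probability of absorption at Resolved starting from transient state s. Then h(Resolved) = 1 and h(Tier 2) = 0. By first-step analysis:
h(Escalated) = 0.2·h(Escalated) + 0.12·h(Tier 1) + 0.4·0 + 0.28·1
h(Tier 1) = 0.24·h(Escalated) + 0.28·h(Tier 1) + 0.2·0 + 0.28·1
Solving: h(Escalated) = 0.4298, h(Tier 1) = 0.5322.
Starting from Escalated, the probability is 0.4298.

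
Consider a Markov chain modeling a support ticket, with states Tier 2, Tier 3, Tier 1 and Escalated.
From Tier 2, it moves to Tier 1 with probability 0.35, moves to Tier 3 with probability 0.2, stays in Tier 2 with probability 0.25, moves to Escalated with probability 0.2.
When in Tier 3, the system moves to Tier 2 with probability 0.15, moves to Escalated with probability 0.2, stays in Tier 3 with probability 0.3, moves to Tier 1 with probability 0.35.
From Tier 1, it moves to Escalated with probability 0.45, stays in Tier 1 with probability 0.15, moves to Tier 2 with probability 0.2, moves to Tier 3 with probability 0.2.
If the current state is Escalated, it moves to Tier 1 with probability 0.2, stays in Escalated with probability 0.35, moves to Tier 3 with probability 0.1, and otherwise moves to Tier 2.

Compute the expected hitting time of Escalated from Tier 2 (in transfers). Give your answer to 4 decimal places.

Let t(s) be the expected number of transfers to first reach Escalated from state s, with t(Escalated) = 0. Conditioning on the first transfer:
t(Tier 2) = 1 + 0.25·t(Tier 2) + 0.2·t(Tier 3) + 0.35·t(Tier 1)
t(Tier 3) = 1 + 0.15·t(Tier 2) + 0.3·t(Tier 3) + 0.35·t(Tier 1)
t(Tier 1) = 1 + 0.2·t(Tier 2) + 0.2·t(Tier 3) + 0.15·t(Tier 1)
Solving: t(Tier 2) = 3.6641, t(Tier 3) = 3.6641, t(Tier 1) = 2.9008.
Expected transfers from Tier 2 to Escalated: 3.6641.

3.6641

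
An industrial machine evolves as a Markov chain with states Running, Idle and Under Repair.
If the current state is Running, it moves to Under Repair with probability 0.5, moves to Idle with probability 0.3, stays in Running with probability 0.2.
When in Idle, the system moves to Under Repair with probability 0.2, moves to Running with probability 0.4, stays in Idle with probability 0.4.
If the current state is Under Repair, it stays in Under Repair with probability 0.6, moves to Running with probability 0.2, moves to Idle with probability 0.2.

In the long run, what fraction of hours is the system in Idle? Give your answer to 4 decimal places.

Let the stationary distribution be π with π = πP and π_1 + π_2 + π_3 = 1.
π_1 = 0.2·π_1 + 0.4·π_2 + 0.2·π_3
π_2 = 0.3·π_1 + 0.4·π_2 + 0.2·π_3
Solving with the normalization constraint gives π = (0.2564, 0.2821, 0.4615).
So the stationary probability of Idle is 0.2821.

0.2821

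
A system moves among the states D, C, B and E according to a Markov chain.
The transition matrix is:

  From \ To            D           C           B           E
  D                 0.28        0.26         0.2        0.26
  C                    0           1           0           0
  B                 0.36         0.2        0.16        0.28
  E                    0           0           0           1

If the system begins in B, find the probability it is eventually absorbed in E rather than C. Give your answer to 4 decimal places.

Let h(s) be the probability of absorption at E starting from transient state s. Then h(E) = 1 and h(C) = 0. By first-step analysis:
h(D) = 0.28·h(D) + 0.26·0 + 0.2·h(B) + 0.26·1
h(B) = 0.36·h(D) + 0.2·0 + 0.16·h(B) + 0.28·1
Solving: h(D) = 0.5150, h(B) = 0.5541.
Starting from B, the probability is 0.5541.

0.5541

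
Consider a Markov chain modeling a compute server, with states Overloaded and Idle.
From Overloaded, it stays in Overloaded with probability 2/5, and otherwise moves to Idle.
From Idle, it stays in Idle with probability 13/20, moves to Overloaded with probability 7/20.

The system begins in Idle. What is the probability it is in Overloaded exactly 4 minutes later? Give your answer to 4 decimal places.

Propagate the distribution vector 4 minutes from Idle.
After 0 minutes: (0.0000, 1.0000)
After 1 minute: (0.3500, 0.6500)
After 2 minutes: (0.3675, 0.6325)
After 3 minutes: (0.3684, 0.6316)
After 4 minutes: (0.3684, 0.6316)
P(in Overloaded after 4 minutes) = 0.3684

0.3684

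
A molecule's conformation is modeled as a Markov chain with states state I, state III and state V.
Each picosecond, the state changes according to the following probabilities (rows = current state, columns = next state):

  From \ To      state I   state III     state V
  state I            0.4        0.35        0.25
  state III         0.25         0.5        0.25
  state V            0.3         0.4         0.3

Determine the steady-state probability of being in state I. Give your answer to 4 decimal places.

Let the stationary distribution be π with π = πP and π_1 + π_2 + π_3 = 1.
π_1 = 0.4·π_1 + 0.25·π_2 + 0.3·π_3
π_2 = 0.35·π_1 + 0.5·π_2 + 0.4·π_3
Solving with the normalization constraint gives π = (0.3096, 0.4272, 0.2632).
So the stationary probability of state I is 0.3096.

0.3096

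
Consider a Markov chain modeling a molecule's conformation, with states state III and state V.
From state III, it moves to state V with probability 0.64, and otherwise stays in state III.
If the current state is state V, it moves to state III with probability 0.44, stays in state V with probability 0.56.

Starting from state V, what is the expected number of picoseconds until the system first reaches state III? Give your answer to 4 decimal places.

Let t(s) be the expected number of picoseconds to first reach state III from state s, with t(state III) = 0. Conditioning on the first picosecond:
t(state V) = 1 + 0.56·t(state V)
Solving: t(state V) = 2.2727.
Expected picoseconds from state V to state III: 2.2727.

2.2727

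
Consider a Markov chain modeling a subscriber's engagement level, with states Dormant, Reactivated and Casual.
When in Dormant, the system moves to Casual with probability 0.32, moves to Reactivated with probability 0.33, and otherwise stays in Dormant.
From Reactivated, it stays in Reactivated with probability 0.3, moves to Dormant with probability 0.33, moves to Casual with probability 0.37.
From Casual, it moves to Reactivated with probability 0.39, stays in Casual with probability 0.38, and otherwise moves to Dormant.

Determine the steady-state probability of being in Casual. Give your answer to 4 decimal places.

Let the stationary distribution be π with π = πP and π_1 + π_2 + π_3 = 1.
π_1 = 0.35·π_1 + 0.33·π_2 + 0.23·π_3
π_2 = 0.33·π_1 + 0.3·π_2 + 0.39·π_3
Solving with the normalization constraint gives π = (0.3001, 0.3413, 0.3586).
So the stationary probability of Casual is 0.3586.

0.3586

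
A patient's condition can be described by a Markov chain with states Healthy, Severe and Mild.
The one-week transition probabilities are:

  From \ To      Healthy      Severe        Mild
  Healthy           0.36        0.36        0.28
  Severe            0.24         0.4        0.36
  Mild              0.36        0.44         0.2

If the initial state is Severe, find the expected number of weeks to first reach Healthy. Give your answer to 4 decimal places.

3.6070

Let t(s) be the expected number of weeks to first reach Healthy from state s, with t(Healthy) = 0. Conditioning on the first week:
t(Severe) = 1 + 0.4·t(Severe) + 0.36·t(Mild)
t(Mild) = 1 + 0.44·t(Severe) + 0.2·t(Mild)
Solving: t(Severe) = 3.6070, t(Mild) = 3.2338.
Expected weeks from Severe to Healthy: 3.6070.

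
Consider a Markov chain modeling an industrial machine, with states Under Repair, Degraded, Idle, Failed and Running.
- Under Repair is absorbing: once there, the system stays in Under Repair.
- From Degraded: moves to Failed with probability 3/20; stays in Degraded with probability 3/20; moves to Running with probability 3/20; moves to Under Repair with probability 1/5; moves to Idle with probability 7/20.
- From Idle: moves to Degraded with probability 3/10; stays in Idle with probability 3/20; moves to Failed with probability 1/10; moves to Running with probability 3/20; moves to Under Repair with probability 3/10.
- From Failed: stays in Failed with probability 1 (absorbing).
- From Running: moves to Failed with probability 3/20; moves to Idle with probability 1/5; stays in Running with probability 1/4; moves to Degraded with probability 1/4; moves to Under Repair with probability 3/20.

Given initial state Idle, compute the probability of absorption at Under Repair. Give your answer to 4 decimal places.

0.6735

Let h(s) be the probability of absorption at Under Repair starting from transient state s. Then h(Under Repair) = 1 and h(Failed) = 0. By first-step analysis:
h(Degraded) = 0.2·1 + 0.15·h(Degraded) + 0.35·h(Idle) + 0.15·0 + 0.15·h(Running)
h(Idle) = 0.3·1 + 0.3·h(Degraded) + 0.15·h(Idle) + 0.1·0 + 0.15·h(Running)
h(Running) = 0.15·1 + 0.25·h(Degraded) + 0.2·h(Idle) + 0.15·0 + 0.25·h(Running)
Solving: h(Degraded) = 0.6158, h(Idle) = 0.6735, h(Running) = 0.5849.
Starting from Idle, the probability is 0.6735.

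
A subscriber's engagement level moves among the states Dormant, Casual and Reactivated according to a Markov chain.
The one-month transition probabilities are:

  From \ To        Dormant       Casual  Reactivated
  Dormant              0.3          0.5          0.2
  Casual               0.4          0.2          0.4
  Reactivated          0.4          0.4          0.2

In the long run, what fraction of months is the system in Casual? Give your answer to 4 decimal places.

0.3636

Let the stationary distribution be π with π = πP and π_1 + π_2 + π_3 = 1.
π_1 = 0.3·π_1 + 0.4·π_2 + 0.4·π_3
π_2 = 0.5·π_1 + 0.2·π_2 + 0.4·π_3
Solving with the normalization constraint gives π = (0.3636, 0.3636, 0.2727).
So the stationary probability of Casual is 0.3636.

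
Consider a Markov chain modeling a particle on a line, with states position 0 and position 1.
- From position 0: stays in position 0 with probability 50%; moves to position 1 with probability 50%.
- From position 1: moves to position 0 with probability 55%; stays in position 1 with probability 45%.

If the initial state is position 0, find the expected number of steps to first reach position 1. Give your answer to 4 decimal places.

Let t(s) be the expected number of steps to first reach position 1 from state s, with t(position 1) = 0. Conditioning on the first step:
t(position 0) = 1 + 0.5·t(position 0)
Solving: t(position 0) = 2.0000.
Expected steps from position 0 to position 1: 2.0000.

2.0000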